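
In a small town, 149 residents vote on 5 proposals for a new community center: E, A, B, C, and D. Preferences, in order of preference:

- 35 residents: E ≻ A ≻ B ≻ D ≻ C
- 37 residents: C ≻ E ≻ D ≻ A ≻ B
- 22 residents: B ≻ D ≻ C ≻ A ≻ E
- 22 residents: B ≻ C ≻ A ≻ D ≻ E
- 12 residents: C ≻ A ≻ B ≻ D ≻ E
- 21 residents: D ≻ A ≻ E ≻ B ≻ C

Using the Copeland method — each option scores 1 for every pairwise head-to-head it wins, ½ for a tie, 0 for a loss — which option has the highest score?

D

E: beats B; loses to A, C, and D → score 1.
A: beats E and B; loses to C and D → score 2.
B: beats C and D; loses to E and A → score 2.
C: beats E and A; loses to B and D → score 2.
D: beats E, A, and C; loses to B → score 3.
D has the best pairwise record.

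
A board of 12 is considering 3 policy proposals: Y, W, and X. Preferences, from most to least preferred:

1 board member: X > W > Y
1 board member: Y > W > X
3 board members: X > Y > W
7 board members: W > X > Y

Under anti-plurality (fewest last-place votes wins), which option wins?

X

Last-place votes: Y 8, W 3, X 1.
X is ranked last by the fewest voters, so X wins.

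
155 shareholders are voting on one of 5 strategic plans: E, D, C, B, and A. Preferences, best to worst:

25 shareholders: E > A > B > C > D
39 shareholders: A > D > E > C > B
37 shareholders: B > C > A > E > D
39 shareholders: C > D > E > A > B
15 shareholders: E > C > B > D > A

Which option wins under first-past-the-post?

E

First-place votes: E 40, D 0, C 39, B 37, A 39.
E has the most first-place votes.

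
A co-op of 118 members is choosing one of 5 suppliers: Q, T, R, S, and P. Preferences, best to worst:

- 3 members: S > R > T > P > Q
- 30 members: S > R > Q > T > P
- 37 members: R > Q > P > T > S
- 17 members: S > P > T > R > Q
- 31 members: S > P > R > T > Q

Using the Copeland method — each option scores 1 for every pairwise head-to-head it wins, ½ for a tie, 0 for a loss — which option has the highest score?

Q: beats T and P; loses to R and S → score 2.
T: loses to Q, R, S, and P → score 0.
R: beats Q, T, and P; loses to S → score 3.
S: beats Q, T, R, and P → score 4.
P: beats T; loses to Q, R, and S → score 1.
S has the best pairwise record.

S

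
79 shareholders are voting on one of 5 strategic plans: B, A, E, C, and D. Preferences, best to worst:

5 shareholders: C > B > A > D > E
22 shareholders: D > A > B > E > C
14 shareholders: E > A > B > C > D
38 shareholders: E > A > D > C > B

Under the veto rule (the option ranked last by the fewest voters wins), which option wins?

Last-place votes: B 38, A 0, E 5, C 22, D 14.
A is ranked last by the fewest voters, so A wins.

A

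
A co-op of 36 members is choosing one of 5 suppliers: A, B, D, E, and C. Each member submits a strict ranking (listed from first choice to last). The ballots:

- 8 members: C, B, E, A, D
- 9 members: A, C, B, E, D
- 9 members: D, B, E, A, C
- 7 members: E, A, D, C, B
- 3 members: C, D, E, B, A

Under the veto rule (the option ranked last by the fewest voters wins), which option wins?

E

Last-place votes: A 3, B 7, D 17, E 0, C 9.
E is ranked last by the fewest voters, so E wins.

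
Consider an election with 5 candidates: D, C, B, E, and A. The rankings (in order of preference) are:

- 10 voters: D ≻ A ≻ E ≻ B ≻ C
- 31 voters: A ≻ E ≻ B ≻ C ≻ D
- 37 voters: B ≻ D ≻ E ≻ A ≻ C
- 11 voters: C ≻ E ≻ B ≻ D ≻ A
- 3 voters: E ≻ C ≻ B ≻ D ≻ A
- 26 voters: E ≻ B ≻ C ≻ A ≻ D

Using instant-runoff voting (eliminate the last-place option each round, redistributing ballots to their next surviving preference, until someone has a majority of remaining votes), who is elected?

Round 1: D 10, C 11, B 37, E 29, A 31. Eliminate D.
Round 2: C 11, B 37, E 29, A 41. Eliminate C.
Round 3: B 37, E 40, A 41. Eliminate B.
Round 4: E 77, A 41. E has a majority.

E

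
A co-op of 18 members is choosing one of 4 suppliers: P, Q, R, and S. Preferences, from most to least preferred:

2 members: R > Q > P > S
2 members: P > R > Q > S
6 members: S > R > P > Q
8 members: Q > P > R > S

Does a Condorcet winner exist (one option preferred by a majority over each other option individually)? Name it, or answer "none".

Checking pairwise contests:
Q beats P 10–8.
R beats Q 10–8.
P beats R 10–8.
P beats S 12–6.
Every option loses at least one head-to-head, so there is no Condorcet winner.

none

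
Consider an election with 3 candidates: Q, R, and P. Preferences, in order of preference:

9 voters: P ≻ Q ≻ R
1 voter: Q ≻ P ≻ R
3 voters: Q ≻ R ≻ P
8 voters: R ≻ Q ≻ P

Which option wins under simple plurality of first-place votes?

P

First-place votes: Q 4, R 8, P 9.
P has the most first-place votes.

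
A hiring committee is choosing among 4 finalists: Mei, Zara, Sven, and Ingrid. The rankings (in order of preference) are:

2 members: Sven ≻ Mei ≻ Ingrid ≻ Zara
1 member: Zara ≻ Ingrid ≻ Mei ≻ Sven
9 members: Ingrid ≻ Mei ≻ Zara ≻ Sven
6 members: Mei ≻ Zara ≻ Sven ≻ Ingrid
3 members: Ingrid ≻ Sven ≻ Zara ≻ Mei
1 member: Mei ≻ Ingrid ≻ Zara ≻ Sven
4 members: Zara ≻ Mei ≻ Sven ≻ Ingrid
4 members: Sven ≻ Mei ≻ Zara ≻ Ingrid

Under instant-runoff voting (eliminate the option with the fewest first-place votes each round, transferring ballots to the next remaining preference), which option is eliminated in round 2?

Sven

Round 1: Mei 7, Zara 5, Sven 6, Ingrid 12. Eliminate Zara.
Round 2: Mei 11, Sven 6, Ingrid 13. Eliminate Sven.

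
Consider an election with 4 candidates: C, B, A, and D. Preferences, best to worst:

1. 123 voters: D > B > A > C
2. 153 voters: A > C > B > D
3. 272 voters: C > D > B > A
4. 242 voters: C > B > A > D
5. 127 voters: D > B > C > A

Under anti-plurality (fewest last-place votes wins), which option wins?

B

Last-place votes: C 123, B 0, A 399, D 395.
B is ranked last by the fewest voters, so B wins.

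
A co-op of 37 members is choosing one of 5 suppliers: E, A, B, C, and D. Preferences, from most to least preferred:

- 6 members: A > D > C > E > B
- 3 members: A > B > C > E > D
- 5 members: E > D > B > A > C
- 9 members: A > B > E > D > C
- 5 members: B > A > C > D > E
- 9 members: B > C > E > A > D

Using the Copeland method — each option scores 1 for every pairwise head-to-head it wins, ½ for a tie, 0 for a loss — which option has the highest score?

E: beats D; loses to A, B, and C → score 1.
A: beats E, C, and D; loses to B → score 3.
B: beats E, A, C, and D → score 4.
C: beats E; loses to A, B, and D → score 1.
D: beats C; loses to E, A, and B → score 1.
B has the best pairwise record.

B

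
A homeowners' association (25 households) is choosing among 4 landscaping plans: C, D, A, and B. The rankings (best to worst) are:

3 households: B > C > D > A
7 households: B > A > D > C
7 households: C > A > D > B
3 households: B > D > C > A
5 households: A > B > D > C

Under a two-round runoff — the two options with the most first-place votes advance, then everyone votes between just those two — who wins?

Round 1 first-place votes: C 7, D 0, A 5, B 13.
B and C advance.
Runoff: B is preferred to C by 18 voters; C by 7.
B wins the runoff.

B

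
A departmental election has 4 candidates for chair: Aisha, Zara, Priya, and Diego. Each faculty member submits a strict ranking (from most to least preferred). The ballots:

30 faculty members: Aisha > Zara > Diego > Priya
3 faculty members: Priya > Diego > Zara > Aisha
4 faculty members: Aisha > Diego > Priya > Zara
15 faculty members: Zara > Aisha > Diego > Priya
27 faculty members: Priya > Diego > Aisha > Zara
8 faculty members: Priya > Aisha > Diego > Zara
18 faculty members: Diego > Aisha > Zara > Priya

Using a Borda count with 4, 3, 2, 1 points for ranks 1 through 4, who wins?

Aisha: 30·4 + 3·1 + 4·4 + 15·3 + 27·2 + 8·3 + 18·3 = 316
Zara: 30·3 + 3·2 + 4·1 + 15·4 + 27·1 + 8·1 + 18·2 = 231
Priya: 30·1 + 3·4 + 4·2 + 15·1 + 27·4 + 8·4 + 18·1 = 223
Diego: 30·2 + 3·3 + 4·3 + 15·2 + 27·3 + 8·2 + 18·4 = 280
Aisha has the highest Borda score (316).

Aisha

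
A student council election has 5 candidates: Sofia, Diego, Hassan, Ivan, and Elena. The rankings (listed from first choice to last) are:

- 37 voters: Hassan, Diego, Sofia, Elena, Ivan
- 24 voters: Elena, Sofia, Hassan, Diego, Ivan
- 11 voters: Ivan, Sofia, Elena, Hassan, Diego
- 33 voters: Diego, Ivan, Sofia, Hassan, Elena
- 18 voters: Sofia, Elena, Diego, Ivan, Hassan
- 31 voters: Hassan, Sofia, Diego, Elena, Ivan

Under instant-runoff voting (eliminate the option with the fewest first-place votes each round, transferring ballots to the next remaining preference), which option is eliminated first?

Round 1: Sofia 18, Diego 33, Hassan 68, Ivan 11, Elena 24. Eliminate Ivan.

Ivan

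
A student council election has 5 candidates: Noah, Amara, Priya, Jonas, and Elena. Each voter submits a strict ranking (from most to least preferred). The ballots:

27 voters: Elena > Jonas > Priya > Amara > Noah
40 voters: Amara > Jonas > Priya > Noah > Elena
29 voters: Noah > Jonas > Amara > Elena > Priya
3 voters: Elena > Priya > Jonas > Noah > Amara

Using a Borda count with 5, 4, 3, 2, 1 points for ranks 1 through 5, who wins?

Noah: 27·1 + 40·2 + 29·5 + 3·2 = 258
Amara: 27·2 + 40·5 + 29·3 + 3·1 = 344
Priya: 27·3 + 40·3 + 29·1 + 3·4 = 242
Jonas: 27·4 + 40·4 + 29·4 + 3·3 = 393
Elena: 27·5 + 40·1 + 29·2 + 3·5 = 248
Jonas has the highest Borda score (393).

Jonas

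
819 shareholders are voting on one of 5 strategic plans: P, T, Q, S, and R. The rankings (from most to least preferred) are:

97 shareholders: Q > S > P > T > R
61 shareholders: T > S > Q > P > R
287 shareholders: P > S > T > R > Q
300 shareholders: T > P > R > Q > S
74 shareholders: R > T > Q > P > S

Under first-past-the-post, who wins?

First-place votes: P 287, T 361, Q 97, S 0, R 74.
T has the most first-place votes.

T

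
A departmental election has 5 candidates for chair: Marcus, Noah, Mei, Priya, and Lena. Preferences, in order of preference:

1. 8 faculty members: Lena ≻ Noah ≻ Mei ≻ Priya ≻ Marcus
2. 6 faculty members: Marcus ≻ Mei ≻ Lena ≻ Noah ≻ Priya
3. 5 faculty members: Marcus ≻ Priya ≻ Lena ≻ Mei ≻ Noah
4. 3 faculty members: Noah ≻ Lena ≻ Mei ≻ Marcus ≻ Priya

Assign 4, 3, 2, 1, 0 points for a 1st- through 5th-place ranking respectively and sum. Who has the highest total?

Marcus: 8·0 + 6·4 + 5·4 + 3·1 = 47
Noah: 8·3 + 6·1 + 5·0 + 3·4 = 42
Mei: 8·2 + 6·3 + 5·1 + 3·2 = 45
Priya: 8·1 + 6·0 + 5·3 + 3·0 = 23
Lena: 8·4 + 6·2 + 5·2 + 3·3 = 63
Lena has the highest Borda score (63).

Lena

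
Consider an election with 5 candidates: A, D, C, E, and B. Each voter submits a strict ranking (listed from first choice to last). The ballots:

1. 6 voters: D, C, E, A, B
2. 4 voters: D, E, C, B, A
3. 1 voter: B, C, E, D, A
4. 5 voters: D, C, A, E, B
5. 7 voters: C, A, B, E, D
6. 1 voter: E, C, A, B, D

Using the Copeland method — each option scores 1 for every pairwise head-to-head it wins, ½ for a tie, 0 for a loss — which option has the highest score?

D

A: beats B; ties E; loses to D and C → score 1.5.
D: beats A, C, E, and B → score 4.
C: beats A, E, and B; loses to D → score 3.
E: beats B; ties A; loses to D and C → score 1.5.
B: loses to A, D, C, and E → score 0.
D has the best pairwise record.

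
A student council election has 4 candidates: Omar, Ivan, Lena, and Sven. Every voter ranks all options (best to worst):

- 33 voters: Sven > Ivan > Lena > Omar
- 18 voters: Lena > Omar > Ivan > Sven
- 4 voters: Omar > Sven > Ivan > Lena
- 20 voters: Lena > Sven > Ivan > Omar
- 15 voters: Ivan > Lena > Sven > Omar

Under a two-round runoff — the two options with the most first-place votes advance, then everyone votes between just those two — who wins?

Round 1 first-place votes: Omar 4, Ivan 15, Lena 38, Sven 33.
Lena and Sven advance.
Runoff: Lena is preferred to Sven by 53 voters; Sven by 37.
Lena wins the runoff.

Lena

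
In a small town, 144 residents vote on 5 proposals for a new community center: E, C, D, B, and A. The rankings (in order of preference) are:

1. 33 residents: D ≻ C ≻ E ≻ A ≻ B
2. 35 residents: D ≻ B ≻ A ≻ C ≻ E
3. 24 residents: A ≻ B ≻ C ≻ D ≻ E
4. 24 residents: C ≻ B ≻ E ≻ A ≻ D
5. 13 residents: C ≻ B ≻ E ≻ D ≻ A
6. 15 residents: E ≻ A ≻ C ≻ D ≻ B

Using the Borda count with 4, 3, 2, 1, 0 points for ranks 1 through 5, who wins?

E: 33·2 + 35·0 + 24·0 + 24·2 + 13·2 + 15·4 = 200
C: 33·3 + 35·1 + 24·2 + 24·4 + 13·4 + 15·2 = 360
D: 33·4 + 35·4 + 24·1 + 24·0 + 13·1 + 15·1 = 324
B: 33·0 + 35·3 + 24·3 + 24·3 + 13·3 + 15·0 = 288
A: 33·1 + 35·2 + 24·4 + 24·1 + 13·0 + 15·3 = 268
C has the highest Borda score (360).

C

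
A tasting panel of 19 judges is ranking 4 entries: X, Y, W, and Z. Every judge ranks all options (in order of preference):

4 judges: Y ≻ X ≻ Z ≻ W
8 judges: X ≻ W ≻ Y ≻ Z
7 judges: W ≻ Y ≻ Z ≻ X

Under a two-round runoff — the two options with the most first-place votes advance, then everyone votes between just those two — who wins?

Round 1 first-place votes: X 8, Y 4, W 7, Z 0.
X and W advance.
Runoff: X is preferred to W by 12 voters; W by 7.
X wins the runoff.

X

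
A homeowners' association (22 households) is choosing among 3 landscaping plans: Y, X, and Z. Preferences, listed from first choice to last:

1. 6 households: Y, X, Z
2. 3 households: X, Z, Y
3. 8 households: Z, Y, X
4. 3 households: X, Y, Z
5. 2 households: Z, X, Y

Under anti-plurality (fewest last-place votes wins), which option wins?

Y

Last-place votes: Y 5, X 8, Z 9.
Y is ranked last by the fewest voters, so Y wins.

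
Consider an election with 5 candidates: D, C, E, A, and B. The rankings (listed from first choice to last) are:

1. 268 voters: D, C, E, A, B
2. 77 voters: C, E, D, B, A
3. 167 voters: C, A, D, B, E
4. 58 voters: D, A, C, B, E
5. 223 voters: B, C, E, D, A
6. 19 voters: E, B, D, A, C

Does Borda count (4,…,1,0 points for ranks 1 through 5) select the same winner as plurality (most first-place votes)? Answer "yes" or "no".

Borda — scores: D 2053, C 2565, E 1289, A 962, B 1251. Winner: C.
Plurality — first-place votes: D 326, C 244, E 19, A 0, B 223. Winner: D.
The two methods disagree.

no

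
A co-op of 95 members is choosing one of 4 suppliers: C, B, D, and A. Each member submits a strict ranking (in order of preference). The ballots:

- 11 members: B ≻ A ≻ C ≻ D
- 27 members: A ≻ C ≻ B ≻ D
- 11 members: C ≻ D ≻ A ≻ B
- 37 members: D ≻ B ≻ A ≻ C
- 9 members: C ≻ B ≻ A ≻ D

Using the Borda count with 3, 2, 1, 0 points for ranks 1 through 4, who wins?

A

C: 11·1 + 27·2 + 11·3 + 37·0 + 9·3 = 125
B: 11·3 + 27·1 + 11·0 + 37·2 + 9·2 = 152
D: 11·0 + 27·0 + 11·2 + 37·3 + 9·0 = 133
A: 11·2 + 27·3 + 11·1 + 37·1 + 9·1 = 160
A has the highest Borda score (160).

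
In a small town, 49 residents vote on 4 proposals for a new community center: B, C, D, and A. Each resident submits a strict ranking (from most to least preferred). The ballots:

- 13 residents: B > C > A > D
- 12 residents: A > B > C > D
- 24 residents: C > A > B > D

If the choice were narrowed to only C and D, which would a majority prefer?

Voters preferring C to D: 49; preferring D to C: 0.
C wins the head-to-head.

C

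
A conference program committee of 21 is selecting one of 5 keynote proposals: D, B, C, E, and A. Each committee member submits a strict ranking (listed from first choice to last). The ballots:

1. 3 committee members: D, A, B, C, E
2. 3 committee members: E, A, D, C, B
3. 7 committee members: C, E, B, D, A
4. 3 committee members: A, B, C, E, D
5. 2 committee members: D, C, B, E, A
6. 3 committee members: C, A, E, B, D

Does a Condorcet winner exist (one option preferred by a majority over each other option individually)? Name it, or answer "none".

C

C vs D: 13–8 for C.
C vs B: 15–6 for C.
C vs E: 18–3 for C.
C vs A: 12–9 for C.
C beats every other option head-to-head.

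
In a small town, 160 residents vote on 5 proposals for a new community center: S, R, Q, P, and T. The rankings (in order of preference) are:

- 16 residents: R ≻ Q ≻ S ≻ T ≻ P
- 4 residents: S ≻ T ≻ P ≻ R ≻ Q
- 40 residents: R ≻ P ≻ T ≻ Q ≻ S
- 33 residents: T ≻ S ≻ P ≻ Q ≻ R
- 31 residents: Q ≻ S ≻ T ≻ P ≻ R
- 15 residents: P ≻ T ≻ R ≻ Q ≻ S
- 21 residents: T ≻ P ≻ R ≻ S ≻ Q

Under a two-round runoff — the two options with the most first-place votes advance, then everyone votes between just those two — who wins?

Round 1 first-place votes: S 4, R 56, Q 31, P 15, T 54.
R and T advance.
Runoff: R is preferred to T by 56 voters; T by 104.
T wins the runoff.

T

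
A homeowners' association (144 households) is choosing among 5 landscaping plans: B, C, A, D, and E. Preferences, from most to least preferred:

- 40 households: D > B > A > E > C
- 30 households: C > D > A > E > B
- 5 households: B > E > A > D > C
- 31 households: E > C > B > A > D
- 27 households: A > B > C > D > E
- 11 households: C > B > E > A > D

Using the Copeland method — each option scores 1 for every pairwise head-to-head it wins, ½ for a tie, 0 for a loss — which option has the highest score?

B: beats A, D, and E; ties C → score 3.5.
C: beats D; ties B and A; loses to E → score 2.
A: beats D and E; ties C; loses to B → score 2.5.
D: beats E; loses to B, C, and A → score 1.
E: beats C; loses to B, A, and D → score 1.
B has the best pairwise record.

B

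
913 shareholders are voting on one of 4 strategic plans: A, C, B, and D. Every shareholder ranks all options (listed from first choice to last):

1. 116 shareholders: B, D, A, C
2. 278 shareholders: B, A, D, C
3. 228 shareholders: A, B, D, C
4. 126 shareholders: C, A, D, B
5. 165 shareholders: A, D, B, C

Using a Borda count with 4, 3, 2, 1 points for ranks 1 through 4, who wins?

A: 116·2 + 278·3 + 228·4 + 126·3 + 165·4 = 3016
C: 116·1 + 278·1 + 228·1 + 126·4 + 165·1 = 1291
B: 116·4 + 278·4 + 228·3 + 126·1 + 165·2 = 2716
D: 116·3 + 278·2 + 228·2 + 126·2 + 165·3 = 2107
A has the highest Borda score (3016).

A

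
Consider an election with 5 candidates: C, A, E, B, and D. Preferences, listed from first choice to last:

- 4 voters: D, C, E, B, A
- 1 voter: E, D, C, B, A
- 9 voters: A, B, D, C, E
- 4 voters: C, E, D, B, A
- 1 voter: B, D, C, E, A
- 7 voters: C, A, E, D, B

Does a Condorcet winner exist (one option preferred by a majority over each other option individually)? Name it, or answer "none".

none

Checking pairwise contests:
D beats C 15–11.
C beats A 17–9.
C beats E 25–1.
C beats B 16–10.
A beats D 16–10.
Every option loses at least one head-to-head, so there is no Condorcet winner.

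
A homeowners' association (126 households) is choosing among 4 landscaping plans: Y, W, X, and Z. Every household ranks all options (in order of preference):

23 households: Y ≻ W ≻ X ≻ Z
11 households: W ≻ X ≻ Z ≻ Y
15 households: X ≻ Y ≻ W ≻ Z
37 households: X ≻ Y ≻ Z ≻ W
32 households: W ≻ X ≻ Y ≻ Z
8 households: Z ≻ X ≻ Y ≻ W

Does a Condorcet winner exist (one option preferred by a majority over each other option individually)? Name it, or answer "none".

none

Checking pairwise contests:
X beats Y 103–23.
Y beats W 83–43.
W beats X 66–60.
Y beats Z 107–19.
Every option loses at least one head-to-head, so there is no Condorcet winner.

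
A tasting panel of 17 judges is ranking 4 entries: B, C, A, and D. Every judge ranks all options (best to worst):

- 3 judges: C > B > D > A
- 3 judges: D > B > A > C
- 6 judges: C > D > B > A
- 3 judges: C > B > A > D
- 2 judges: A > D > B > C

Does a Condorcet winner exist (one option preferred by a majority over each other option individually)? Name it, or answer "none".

C vs B: 12–5 for C.
C vs A: 12–5 for C.
C vs D: 12–5 for C.
C beats every other option head-to-head.

C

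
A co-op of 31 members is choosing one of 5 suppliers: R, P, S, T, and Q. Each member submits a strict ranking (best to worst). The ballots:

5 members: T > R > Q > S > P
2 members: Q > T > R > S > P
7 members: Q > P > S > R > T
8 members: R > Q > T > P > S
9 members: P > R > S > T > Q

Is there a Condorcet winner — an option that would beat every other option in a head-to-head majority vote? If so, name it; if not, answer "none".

none

Checking pairwise contests:
P beats R 16–15.
Q beats P 22–9.
R beats S 24–7.
R beats T 24–7.
R beats Q 22–9.
Every option loses at least one head-to-head, so there is no Condorcet winner.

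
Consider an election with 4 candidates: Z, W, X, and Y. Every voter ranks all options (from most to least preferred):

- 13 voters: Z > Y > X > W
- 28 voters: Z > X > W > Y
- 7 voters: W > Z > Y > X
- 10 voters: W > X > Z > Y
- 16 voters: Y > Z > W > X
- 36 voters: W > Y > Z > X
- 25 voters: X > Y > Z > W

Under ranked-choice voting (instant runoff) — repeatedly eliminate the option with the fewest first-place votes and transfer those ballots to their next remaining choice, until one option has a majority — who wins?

Round 1: Z 41, W 53, X 25, Y 16. Eliminate Y.
Round 2: Z 57, W 53, X 25. Eliminate X.
Round 3: Z 82, W 53. Z has a majority.

Z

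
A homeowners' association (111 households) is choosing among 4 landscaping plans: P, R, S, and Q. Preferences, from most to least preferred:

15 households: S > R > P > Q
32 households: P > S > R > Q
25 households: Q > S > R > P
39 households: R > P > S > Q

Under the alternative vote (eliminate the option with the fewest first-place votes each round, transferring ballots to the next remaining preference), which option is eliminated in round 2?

Q

Round 1: P 32, R 39, S 15, Q 25. Eliminate S.
Round 2: P 32, R 54, Q 25. Eliminate Q.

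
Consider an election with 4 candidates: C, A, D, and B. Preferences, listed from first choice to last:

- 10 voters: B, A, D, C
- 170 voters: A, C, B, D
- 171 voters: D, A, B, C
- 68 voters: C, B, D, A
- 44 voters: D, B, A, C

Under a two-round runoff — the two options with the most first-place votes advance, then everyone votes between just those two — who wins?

Round 1 first-place votes: C 68, A 170, D 215, B 10.
D and A advance.
Runoff: D is preferred to A by 283 voters; A by 180.
D wins the runoff.

D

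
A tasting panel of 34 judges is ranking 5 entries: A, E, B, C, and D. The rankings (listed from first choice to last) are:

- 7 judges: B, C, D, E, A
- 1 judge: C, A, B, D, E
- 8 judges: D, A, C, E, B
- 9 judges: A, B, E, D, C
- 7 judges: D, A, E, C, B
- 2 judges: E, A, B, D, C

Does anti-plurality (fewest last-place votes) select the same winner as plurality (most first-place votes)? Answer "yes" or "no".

yes

Anti-plurality — last-place votes: A 7, E 1, B 15, C 11, D 0. Winner: D.
Plurality — first-place votes: A 9, E 2, B 7, C 1, D 15. Winner: D.
The two methods agree.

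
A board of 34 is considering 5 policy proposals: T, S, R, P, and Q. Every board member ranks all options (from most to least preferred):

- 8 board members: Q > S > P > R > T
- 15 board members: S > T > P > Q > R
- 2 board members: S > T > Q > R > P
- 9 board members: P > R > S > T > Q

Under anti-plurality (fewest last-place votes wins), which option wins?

S

Last-place votes: T 8, S 0, R 15, P 2, Q 9.
S is ranked last by the fewest voters, so S wins.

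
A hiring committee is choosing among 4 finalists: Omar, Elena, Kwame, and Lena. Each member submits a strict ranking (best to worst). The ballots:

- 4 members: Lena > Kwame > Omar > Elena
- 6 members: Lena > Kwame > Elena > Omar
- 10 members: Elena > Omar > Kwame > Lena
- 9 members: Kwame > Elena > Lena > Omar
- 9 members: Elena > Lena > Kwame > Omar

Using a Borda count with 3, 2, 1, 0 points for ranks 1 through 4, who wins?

Elena

Omar: 4·1 + 6·0 + 10·2 + 9·0 + 9·0 = 24
Elena: 4·0 + 6·1 + 10·3 + 9·2 + 9·3 = 81
Kwame: 4·2 + 6·2 + 10·1 + 9·3 + 9·1 = 66
Lena: 4·3 + 6·3 + 10·0 + 9·1 + 9·2 = 57
Elena has the highest Borda score (81).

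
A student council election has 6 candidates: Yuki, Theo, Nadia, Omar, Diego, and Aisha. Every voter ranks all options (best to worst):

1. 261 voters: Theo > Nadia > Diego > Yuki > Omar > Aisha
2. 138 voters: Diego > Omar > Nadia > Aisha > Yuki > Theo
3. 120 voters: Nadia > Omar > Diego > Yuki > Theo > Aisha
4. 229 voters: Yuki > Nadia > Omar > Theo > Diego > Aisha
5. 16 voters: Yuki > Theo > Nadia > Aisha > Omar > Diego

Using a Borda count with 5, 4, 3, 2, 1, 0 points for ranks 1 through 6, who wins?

Yuki: 261·2 + 138·1 + 120·2 + 229·5 + 16·5 = 2125
Theo: 261·5 + 138·0 + 120·1 + 229·2 + 16·4 = 1947
Nadia: 261·4 + 138·3 + 120·5 + 229·4 + 16·3 = 3022
Omar: 261·1 + 138·4 + 120·4 + 229·3 + 16·1 = 1996
Diego: 261·3 + 138·5 + 120·3 + 229·1 + 16·0 = 2062
Aisha: 261·0 + 138·2 + 120·0 + 229·0 + 16·2 = 308
Nadia has the highest Borda score (3022).

Nadia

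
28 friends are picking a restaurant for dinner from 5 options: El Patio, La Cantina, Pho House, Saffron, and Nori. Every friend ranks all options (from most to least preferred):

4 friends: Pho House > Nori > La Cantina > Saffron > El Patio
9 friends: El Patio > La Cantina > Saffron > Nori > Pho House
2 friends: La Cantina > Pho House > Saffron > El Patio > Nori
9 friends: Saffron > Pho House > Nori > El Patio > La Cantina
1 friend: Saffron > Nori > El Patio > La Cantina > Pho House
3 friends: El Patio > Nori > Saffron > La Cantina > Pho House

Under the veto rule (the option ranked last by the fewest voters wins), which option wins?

Last-place votes: El Patio 4, La Cantina 9, Pho House 13, Saffron 0, Nori 2.
Saffron is ranked last by the fewest voters, so Saffron wins.

Saffron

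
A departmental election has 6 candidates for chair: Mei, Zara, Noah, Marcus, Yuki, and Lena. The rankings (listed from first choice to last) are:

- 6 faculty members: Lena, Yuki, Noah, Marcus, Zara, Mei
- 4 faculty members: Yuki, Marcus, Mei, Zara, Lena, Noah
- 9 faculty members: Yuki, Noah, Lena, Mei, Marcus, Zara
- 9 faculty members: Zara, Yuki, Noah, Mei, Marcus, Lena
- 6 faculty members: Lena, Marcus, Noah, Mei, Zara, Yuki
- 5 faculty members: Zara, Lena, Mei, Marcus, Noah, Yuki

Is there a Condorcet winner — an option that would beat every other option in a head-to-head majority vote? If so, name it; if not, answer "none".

Checking pairwise contests:
Zara beats Mei 20–19.
Noah beats Zara 21–18.
Yuki beats Noah 28–11.
Mei beats Marcus 23–16.
Zara beats Yuki 20–19.
Yuki beats Lena 22–17.
Every option loses at least one head-to-head, so there is no Condorcet winner.

none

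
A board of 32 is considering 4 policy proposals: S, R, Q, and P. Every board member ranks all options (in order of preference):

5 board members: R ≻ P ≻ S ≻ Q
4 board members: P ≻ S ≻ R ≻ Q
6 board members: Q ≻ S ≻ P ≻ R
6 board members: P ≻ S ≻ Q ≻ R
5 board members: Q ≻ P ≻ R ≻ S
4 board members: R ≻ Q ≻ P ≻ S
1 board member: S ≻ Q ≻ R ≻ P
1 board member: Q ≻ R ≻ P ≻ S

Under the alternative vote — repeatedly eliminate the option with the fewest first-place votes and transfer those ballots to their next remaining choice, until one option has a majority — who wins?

Q

Round 1: S 1, R 9, Q 12, P 10. Eliminate S.
Round 2: R 9, Q 13, P 10. Eliminate R.
Round 3: Q 17, P 15. Q has a majority.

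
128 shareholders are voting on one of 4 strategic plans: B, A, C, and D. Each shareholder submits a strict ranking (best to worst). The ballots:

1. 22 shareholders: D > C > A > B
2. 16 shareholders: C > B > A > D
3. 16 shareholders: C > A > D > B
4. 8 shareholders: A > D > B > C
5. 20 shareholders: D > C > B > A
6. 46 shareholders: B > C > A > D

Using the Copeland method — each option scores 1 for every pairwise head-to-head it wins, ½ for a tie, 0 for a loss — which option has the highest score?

B: beats A; loses to C and D → score 1.
A: beats D; loses to B and C → score 1.
C: beats B, A, and D → score 3.
D: beats B; loses to A and C → score 1.
C has the best pairwise record.

C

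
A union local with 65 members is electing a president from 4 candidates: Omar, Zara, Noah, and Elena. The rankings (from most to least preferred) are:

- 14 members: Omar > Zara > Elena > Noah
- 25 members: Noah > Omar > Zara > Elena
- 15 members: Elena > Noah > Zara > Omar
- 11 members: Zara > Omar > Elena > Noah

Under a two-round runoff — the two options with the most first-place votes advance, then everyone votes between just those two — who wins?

Round 1 first-place votes: Omar 14, Zara 11, Noah 25, Elena 15.
Noah and Elena advance.
Runoff: Noah is preferred to Elena by 25 voters; Elena by 40.
Elena wins the runoff.

Elena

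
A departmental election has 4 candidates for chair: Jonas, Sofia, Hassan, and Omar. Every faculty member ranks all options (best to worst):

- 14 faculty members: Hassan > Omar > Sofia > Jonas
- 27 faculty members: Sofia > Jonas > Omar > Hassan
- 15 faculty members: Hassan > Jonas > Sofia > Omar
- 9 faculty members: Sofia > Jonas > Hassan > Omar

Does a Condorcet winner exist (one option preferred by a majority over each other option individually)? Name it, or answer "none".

Sofia

Sofia vs Jonas: 50–15 for Sofia.
Sofia vs Hassan: 36–29 for Sofia.
Sofia vs Omar: 51–14 for Sofia.
Sofia beats every other option head-to-head.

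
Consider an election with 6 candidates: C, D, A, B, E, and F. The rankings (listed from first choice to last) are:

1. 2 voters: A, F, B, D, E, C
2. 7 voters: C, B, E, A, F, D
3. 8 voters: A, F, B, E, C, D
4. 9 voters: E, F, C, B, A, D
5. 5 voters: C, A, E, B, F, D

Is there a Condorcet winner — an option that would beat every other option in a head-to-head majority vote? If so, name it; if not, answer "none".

none

Checking pairwise contests:
E beats C 19–12.
C beats D 29–2.
C beats A 21–10.
C beats B 21–10.
B beats E 17–14.
A beats F 22–9.
Every option loses at least one head-to-head, so there is no Condorcet winner.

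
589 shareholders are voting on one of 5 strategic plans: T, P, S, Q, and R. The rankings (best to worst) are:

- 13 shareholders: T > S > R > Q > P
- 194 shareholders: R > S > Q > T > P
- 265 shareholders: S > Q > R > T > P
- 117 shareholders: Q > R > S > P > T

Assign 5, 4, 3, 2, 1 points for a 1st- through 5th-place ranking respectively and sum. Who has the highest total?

S

T: 13·5 + 194·2 + 265·2 + 117·1 = 1100
P: 13·1 + 194·1 + 265·1 + 117·2 = 706
S: 13·4 + 194·4 + 265·5 + 117·3 = 2504
Q: 13·2 + 194·3 + 265·4 + 117·5 = 2253
R: 13·3 + 194·5 + 265·3 + 117·4 = 2272
S has the highest Borda score (2504).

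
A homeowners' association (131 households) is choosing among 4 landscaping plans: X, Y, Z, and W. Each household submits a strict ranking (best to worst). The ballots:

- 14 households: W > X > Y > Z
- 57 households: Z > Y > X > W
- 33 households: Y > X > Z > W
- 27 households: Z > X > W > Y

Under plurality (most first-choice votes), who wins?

Z

First-place votes: X 0, Y 33, Z 84, W 14.
Z has the most first-place votes.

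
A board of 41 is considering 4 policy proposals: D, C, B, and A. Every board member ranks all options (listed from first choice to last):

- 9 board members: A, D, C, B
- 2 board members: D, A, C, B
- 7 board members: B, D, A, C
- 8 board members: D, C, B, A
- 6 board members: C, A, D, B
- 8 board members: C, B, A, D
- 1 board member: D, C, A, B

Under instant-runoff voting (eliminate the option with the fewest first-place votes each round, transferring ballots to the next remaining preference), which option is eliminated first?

Round 1: D 11, C 14, B 7, A 9. Eliminate B.

B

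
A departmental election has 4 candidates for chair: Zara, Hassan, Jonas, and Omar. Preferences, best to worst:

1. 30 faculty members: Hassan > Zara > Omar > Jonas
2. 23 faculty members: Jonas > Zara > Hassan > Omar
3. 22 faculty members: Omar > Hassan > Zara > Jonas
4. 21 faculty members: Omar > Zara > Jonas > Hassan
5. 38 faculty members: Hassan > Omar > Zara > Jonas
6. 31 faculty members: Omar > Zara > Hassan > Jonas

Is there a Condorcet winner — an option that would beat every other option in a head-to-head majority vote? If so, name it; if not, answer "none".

Hassan

Hassan vs Zara: 90–75 for Hassan.
Hassan vs Jonas: 121–44 for Hassan.
Hassan vs Omar: 91–74 for Hassan.
Hassan beats every other option head-to-head.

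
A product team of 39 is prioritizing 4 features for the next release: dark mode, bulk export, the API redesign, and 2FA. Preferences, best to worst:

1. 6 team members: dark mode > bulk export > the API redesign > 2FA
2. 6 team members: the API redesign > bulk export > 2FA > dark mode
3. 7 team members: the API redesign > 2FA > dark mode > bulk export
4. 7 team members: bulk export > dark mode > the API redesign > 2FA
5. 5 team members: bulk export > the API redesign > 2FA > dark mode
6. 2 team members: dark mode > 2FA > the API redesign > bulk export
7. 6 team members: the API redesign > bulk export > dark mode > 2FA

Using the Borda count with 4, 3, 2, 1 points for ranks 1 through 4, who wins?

dark mode: 6·4 + 6·1 + 7·2 + 7·3 + 5·1 + 2·4 + 6·2 = 90
bulk export: 6·3 + 6·3 + 7·1 + 7·4 + 5·4 + 2·1 + 6·3 = 111
the API redesign: 6·2 + 6·4 + 7·4 + 7·2 + 5·3 + 2·2 + 6·4 = 121
2FA: 6·1 + 6·2 + 7·3 + 7·1 + 5·2 + 2·3 + 6·1 = 68
the API redesign has the highest Borda score (121).

the API redesign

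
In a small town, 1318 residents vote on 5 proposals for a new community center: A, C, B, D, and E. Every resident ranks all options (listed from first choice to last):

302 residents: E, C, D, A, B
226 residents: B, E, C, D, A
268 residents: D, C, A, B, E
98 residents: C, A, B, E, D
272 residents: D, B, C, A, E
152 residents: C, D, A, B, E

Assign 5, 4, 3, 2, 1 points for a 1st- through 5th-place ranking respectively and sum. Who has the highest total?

A: 302·2 + 226·1 + 268·3 + 98·4 + 272·2 + 152·3 = 3026
C: 302·4 + 226·3 + 268·4 + 98·5 + 272·3 + 152·5 = 5024
B: 302·1 + 226·5 + 268·2 + 98·3 + 272·4 + 152·2 = 3654
D: 302·3 + 226·2 + 268·5 + 98·1 + 272·5 + 152·4 = 4764
E: 302·5 + 226·4 + 268·1 + 98·2 + 272·1 + 152·1 = 3302
C has the highest Borda score (5024).

C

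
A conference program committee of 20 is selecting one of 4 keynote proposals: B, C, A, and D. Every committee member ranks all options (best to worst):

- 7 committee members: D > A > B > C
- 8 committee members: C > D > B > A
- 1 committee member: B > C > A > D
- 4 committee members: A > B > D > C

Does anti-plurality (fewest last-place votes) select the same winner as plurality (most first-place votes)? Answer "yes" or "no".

no

Anti-plurality — last-place votes: B 0, C 11, A 8, D 1. Winner: B.
Plurality — first-place votes: B 1, C 8, A 4, D 7. Winner: C.
The two methods disagree.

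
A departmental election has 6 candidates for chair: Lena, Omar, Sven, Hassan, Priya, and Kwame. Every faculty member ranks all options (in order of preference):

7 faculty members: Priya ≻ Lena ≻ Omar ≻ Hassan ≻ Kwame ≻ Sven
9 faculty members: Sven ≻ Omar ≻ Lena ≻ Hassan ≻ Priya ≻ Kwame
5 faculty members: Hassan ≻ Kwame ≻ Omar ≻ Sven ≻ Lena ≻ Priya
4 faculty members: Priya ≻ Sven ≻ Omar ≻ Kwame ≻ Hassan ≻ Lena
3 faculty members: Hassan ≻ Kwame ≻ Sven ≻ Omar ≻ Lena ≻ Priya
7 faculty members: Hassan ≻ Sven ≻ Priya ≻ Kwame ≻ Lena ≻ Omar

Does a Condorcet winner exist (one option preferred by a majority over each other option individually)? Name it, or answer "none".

none

Checking pairwise contests:
Omar beats Lena 21–14.
Sven beats Omar 23–12.
Hassan beats Sven 22–13.
Omar beats Hassan 20–15.
Sven beats Priya 24–11.
Omar beats Kwame 20–15.
Every option loses at least one head-to-head, so there is no Condorcet winner.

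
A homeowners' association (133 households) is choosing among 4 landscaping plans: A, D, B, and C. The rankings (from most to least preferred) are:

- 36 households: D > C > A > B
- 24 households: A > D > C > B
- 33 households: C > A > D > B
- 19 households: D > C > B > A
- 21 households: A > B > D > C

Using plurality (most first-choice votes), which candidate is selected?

First-place votes: A 45, D 55, B 0, C 33.
D has the most first-place votes.

D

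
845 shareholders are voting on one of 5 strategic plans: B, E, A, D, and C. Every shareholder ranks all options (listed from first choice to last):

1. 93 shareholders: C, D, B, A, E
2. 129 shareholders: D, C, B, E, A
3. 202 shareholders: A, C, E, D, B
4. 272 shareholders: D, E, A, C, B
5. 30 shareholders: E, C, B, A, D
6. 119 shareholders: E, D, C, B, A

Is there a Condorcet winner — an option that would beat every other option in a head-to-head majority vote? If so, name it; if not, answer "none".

D vs B: 815–30 for D.
D vs E: 494–351 for D.
D vs A: 613–232 for D.
D vs C: 520–325 for D.
D beats every other option head-to-head.

D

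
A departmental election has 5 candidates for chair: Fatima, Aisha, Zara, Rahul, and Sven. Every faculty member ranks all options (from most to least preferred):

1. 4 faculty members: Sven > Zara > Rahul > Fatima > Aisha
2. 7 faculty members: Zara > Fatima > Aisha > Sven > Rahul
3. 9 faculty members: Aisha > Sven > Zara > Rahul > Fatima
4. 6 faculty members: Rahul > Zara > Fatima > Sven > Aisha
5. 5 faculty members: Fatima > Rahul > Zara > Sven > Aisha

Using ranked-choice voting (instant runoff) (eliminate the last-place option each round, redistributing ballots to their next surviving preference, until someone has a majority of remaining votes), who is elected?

Round 1: Fatima 5, Aisha 9, Zara 7, Rahul 6, Sven 4. Eliminate Sven.
Round 2: Fatima 5, Aisha 9, Zara 11, Rahul 6. Eliminate Fatima.
Round 3: Aisha 9, Zara 11, Rahul 11. Eliminate Aisha.
Round 4: Zara 20, Rahul 11. Zara has a majority.

Zara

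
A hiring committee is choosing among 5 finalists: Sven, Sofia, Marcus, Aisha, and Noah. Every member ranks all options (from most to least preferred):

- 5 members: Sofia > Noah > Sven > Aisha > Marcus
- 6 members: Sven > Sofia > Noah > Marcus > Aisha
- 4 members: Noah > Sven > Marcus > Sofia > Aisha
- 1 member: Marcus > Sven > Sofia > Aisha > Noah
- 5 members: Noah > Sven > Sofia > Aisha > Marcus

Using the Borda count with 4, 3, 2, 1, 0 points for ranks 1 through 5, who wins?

Sven

Sven: 5·2 + 6·4 + 4·3 + 1·3 + 5·3 = 64
Sofia: 5·4 + 6·3 + 4·1 + 1·2 + 5·2 = 54
Marcus: 5·0 + 6·1 + 4·2 + 1·4 + 5·0 = 18
Aisha: 5·1 + 6·0 + 4·0 + 1·1 + 5·1 = 11
Noah: 5·3 + 6·2 + 4·4 + 1·0 + 5·4 = 63
Sven has the highest Borda score (64).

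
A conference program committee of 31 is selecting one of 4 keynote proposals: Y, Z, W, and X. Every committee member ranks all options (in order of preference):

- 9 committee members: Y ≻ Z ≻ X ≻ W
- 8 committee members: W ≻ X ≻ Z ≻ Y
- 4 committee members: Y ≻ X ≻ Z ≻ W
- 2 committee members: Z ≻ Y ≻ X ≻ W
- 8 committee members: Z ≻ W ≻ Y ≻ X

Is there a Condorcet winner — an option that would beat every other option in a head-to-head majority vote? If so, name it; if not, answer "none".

Z

Z vs Y: 18–13 for Z.
Z vs W: 23–8 for Z.
Z vs X: 19–12 for Z.
Z beats every other option head-to-head.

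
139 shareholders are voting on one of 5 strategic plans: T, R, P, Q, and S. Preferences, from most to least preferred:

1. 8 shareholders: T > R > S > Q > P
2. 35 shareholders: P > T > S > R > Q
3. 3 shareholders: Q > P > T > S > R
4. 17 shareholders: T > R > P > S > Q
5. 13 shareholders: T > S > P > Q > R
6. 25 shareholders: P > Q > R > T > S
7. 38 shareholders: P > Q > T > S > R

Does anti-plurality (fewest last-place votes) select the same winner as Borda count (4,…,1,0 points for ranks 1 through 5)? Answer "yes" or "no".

no

Anti-plurality — last-place votes: T 0, R 54, P 8, Q 52, S 25. Winner: T.
Borda — scores: T 364, R 160, P 461, Q 222, S 183. Winner: P.
The two methods disagree.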